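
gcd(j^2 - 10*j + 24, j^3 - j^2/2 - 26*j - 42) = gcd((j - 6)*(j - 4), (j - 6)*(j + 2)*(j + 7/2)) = j - 6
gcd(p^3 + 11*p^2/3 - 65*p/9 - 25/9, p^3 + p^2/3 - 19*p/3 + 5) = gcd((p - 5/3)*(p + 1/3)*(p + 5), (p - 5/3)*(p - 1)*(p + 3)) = p - 5/3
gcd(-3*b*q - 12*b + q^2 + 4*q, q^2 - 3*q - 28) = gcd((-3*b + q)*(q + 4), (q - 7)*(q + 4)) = q + 4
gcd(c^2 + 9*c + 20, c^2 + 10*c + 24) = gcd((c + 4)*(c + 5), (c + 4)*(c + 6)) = c + 4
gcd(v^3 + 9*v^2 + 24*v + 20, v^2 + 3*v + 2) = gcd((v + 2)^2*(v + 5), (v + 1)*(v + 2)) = v + 2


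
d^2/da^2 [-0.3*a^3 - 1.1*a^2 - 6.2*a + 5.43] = -1.8*a - 2.2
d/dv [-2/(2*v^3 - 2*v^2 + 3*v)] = 2*(6*v^2 - 4*v + 3)/(v^2*(2*v^2 - 2*v + 3)^2)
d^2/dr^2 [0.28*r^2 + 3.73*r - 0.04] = 0.560000000000000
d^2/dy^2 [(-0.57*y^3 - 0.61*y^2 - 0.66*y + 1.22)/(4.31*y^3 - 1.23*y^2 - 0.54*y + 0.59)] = (-2.8421709430404e-14*y^7 - 28.706324*y^6 - 81.521064*y^5 + 301.822404*y^4 - 87.183604*y^3 + 12.611178*y^2 - 17.816358*y + 1.636978)/(80.062991*y^9 - 68.545809*y^8 - 10.531485*y^7 + 48.195042*y^6 - 17.447112*y^5 - 6.637167*y^4 + 6.694737*y^3 - 0.768357*y^2 - 0.563922*y + 0.205379)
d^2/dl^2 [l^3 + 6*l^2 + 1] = 6*l + 12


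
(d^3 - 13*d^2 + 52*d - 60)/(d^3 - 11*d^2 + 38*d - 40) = (d - 6)/(d - 4)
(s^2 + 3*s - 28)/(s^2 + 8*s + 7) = (s - 4)/(s + 1)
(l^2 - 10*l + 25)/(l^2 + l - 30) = (l - 5)/(l + 6)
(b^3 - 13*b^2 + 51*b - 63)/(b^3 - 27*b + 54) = (b - 7)/(b + 6)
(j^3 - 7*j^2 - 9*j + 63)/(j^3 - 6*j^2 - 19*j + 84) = (j + 3)/(j + 4)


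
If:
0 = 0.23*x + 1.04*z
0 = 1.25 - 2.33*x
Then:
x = 0.54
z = -0.12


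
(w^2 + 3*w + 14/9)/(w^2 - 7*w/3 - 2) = (w + 7/3)/(w - 3)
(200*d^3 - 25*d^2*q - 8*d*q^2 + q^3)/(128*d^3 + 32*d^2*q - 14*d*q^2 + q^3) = (-25*d^2 + q^2)/(-16*d^2 - 6*d*q + q^2)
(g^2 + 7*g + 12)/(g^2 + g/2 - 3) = 2*(g^2 + 7*g + 12)/(2*g^2 + g - 6)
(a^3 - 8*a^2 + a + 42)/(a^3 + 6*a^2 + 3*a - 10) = (a^2 - 10*a + 21)/(a^2 + 4*a - 5)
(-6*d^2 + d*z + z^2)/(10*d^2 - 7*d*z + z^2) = (3*d + z)/(-5*d + z)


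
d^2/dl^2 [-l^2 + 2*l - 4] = -2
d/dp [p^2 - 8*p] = 2*p - 8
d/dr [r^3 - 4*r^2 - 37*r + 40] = 3*r^2 - 8*r - 37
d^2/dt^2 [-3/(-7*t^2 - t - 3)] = 6*(-49*t^2 - 7*t + (14*t + 1)^2 - 21)/(7*t^2 + t + 3)^3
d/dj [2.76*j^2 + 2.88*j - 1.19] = 5.52*j + 2.88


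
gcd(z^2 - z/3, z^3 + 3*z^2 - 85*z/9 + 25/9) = z - 1/3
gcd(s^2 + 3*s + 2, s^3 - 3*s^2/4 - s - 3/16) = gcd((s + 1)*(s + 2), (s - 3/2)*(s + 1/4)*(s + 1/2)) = 1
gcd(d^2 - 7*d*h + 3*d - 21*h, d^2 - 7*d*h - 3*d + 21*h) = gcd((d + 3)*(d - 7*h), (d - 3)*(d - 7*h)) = d - 7*h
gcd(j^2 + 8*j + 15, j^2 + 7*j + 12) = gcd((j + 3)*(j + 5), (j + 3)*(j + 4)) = j + 3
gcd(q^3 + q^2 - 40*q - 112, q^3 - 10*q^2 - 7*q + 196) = q^2 - 3*q - 28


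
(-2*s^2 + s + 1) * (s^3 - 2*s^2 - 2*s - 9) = -2*s^5 + 5*s^4 + 3*s^3 + 14*s^2 - 11*s - 9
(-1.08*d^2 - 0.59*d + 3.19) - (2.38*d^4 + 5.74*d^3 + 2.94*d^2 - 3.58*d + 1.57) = -2.38*d^4 - 5.74*d^3 - 4.02*d^2 + 2.99*d + 1.62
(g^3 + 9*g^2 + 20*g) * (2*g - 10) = 2*g^4 + 8*g^3 - 50*g^2 - 200*g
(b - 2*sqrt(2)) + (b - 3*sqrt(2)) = 2*b - 5*sqrt(2)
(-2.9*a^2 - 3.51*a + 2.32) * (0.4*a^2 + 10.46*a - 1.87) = -1.16*a^4 - 31.738*a^3 - 30.3636*a^2 + 30.8309*a - 4.3384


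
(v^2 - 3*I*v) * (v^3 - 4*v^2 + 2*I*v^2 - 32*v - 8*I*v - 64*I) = v^5 - 4*v^4 - I*v^4 - 26*v^3 + 4*I*v^3 - 24*v^2 + 32*I*v^2 - 192*v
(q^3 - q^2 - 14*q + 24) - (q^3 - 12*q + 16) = -q^2 - 2*q + 8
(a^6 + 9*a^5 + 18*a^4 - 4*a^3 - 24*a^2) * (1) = a^6 + 9*a^5 + 18*a^4 - 4*a^3 - 24*a^2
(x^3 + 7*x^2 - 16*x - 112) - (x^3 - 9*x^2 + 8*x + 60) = 16*x^2 - 24*x - 172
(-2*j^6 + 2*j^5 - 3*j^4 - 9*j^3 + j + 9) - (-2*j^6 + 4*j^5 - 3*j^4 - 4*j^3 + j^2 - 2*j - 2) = -2*j^5 - 5*j^3 - j^2 + 3*j + 11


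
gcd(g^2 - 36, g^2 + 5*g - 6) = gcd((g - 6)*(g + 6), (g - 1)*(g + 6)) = g + 6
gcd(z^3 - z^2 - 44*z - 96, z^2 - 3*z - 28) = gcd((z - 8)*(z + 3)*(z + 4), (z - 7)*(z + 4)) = z + 4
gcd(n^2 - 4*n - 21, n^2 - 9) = n + 3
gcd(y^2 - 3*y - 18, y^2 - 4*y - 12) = y - 6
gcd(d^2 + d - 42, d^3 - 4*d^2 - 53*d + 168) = d + 7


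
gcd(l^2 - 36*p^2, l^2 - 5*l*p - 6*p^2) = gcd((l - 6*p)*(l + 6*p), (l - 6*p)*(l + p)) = -l + 6*p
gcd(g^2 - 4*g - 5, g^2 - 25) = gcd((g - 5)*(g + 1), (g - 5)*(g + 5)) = g - 5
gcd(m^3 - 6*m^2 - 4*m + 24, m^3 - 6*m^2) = m - 6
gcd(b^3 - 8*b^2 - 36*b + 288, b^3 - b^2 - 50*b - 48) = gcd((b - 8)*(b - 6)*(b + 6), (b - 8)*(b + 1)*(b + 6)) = b^2 - 2*b - 48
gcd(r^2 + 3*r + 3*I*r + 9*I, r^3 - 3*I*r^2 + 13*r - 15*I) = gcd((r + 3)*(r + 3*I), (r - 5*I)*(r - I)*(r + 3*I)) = r + 3*I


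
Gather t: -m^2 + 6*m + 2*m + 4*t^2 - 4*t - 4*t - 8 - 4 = -m^2 + 8*m + 4*t^2 - 8*t - 12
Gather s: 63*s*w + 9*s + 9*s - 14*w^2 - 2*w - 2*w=s*(63*w + 18) - 14*w^2 - 4*w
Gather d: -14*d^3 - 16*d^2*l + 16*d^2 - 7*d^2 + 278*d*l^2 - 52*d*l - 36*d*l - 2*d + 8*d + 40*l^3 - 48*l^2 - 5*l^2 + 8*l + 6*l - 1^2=-14*d^3 + d^2*(9 - 16*l) + d*(278*l^2 - 88*l + 6) + 40*l^3 - 53*l^2 + 14*l - 1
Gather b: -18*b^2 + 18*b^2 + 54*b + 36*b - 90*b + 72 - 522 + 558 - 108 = 0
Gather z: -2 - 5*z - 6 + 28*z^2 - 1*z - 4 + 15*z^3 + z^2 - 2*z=15*z^3 + 29*z^2 - 8*z - 12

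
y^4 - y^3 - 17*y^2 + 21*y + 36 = (y - 3)^2*(y + 1)*(y + 4)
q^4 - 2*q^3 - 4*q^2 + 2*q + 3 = (q - 3)*(q - 1)*(q + 1)^2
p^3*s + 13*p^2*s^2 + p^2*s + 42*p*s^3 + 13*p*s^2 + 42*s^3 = (p + 6*s)*(p + 7*s)*(p*s + s)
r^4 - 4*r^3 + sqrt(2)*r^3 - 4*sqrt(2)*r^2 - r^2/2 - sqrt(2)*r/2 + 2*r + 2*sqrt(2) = (r - 4)*(r - sqrt(2)/2)*(r + sqrt(2)/2)*(r + sqrt(2))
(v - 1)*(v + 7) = v^2 + 6*v - 7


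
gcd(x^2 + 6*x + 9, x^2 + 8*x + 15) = x + 3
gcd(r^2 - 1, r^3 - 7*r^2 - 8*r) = r + 1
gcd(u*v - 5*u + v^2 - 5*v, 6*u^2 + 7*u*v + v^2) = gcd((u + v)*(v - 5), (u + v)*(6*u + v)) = u + v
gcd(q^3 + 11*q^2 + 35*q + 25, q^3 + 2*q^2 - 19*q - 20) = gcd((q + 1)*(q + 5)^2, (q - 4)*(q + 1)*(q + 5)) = q^2 + 6*q + 5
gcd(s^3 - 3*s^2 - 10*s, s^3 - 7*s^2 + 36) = s + 2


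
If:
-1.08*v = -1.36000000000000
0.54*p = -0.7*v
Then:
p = -1.63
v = 1.26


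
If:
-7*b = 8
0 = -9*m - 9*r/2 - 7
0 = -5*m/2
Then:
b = -8/7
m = 0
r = -14/9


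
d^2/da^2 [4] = 0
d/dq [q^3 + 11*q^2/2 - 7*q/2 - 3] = 3*q^2 + 11*q - 7/2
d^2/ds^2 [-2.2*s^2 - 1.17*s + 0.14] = -4.40000000000000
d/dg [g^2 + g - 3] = 2*g + 1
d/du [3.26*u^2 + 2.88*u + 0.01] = 6.52*u + 2.88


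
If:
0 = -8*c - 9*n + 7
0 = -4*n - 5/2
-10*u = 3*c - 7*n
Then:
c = 101/64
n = -5/8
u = -583/640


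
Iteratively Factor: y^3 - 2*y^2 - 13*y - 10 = (y + 1)*(y^2 - 3*y - 10) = (y + 1)*(y + 2)*(y - 5)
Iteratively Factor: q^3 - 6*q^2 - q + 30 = (q - 3)*(q^2 - 3*q - 10) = (q - 3)*(q + 2)*(q - 5)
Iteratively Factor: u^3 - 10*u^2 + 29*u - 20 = (u - 1)*(u^2 - 9*u + 20) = (u - 4)*(u - 1)*(u - 5)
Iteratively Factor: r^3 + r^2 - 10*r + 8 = (r - 1)*(r^2 + 2*r - 8) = (r - 1)*(r + 4)*(r - 2)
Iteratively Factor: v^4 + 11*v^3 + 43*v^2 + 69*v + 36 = (v + 3)*(v^3 + 8*v^2 + 19*v + 12) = (v + 3)^2*(v^2 + 5*v + 4) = (v + 1)*(v + 3)^2*(v + 4)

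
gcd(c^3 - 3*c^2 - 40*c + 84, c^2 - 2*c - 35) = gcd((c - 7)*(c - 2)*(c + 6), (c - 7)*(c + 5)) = c - 7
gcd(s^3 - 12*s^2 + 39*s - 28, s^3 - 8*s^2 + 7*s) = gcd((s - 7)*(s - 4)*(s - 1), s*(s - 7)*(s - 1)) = s^2 - 8*s + 7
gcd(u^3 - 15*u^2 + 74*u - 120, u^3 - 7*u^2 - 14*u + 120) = u^2 - 11*u + 30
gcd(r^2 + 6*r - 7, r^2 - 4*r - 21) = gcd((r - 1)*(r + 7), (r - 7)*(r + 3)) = 1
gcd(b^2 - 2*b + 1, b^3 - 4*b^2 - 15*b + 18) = b - 1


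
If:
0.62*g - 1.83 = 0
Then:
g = 2.95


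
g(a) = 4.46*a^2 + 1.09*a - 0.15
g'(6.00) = 54.61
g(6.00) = 166.95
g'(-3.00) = -25.67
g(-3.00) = 36.72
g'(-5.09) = -44.31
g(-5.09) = 109.85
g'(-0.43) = -2.75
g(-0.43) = 0.21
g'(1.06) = 10.55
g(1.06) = 6.02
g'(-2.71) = -23.08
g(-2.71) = 29.65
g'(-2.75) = -23.44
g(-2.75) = 30.58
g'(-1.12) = -8.90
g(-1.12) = 4.22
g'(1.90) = 18.04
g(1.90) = 18.02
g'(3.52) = 32.49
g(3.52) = 58.95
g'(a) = 8.92*a + 1.09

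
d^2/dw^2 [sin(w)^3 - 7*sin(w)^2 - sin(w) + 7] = sin(w)/4 + 9*sin(3*w)/4 - 14*cos(2*w)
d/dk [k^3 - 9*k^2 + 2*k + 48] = 3*k^2 - 18*k + 2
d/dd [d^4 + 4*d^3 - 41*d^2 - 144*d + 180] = 4*d^3 + 12*d^2 - 82*d - 144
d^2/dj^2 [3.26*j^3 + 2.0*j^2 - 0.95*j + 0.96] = 19.56*j + 4.0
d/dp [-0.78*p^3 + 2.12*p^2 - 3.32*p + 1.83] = -2.34*p^2 + 4.24*p - 3.32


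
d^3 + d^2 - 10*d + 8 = (d - 2)*(d - 1)*(d + 4)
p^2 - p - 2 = (p - 2)*(p + 1)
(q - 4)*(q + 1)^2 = q^3 - 2*q^2 - 7*q - 4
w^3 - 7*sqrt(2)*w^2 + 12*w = w*(w - 6*sqrt(2))*(w - sqrt(2))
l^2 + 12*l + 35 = (l + 5)*(l + 7)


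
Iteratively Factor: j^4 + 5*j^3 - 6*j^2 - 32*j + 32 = (j + 4)*(j^3 + j^2 - 10*j + 8) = (j + 4)^2*(j^2 - 3*j + 2) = (j - 1)*(j + 4)^2*(j - 2)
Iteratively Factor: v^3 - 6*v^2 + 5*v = (v - 1)*(v^2 - 5*v) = v*(v - 1)*(v - 5)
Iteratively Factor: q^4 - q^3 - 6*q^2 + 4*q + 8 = (q + 1)*(q^3 - 2*q^2 - 4*q + 8) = (q + 1)*(q + 2)*(q^2 - 4*q + 4) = (q - 2)*(q + 1)*(q + 2)*(q - 2)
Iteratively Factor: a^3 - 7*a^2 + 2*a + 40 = (a - 4)*(a^2 - 3*a - 10) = (a - 5)*(a - 4)*(a + 2)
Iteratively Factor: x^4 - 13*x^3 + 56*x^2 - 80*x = (x - 5)*(x^3 - 8*x^2 + 16*x) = (x - 5)*(x - 4)*(x^2 - 4*x) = x*(x - 5)*(x - 4)*(x - 4)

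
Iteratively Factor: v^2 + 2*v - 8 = (v - 2)*(v + 4)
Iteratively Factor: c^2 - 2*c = (c)*(c - 2)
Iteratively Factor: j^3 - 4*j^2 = (j)*(j^2 - 4*j) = j*(j - 4)*(j)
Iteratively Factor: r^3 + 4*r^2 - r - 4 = (r - 1)*(r^2 + 5*r + 4) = (r - 1)*(r + 4)*(r + 1)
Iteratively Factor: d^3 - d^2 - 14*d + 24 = (d - 2)*(d^2 + d - 12) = (d - 3)*(d - 2)*(d + 4)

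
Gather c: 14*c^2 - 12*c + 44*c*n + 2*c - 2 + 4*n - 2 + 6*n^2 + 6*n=14*c^2 + c*(44*n - 10) + 6*n^2 + 10*n - 4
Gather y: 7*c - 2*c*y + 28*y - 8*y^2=7*c - 8*y^2 + y*(28 - 2*c)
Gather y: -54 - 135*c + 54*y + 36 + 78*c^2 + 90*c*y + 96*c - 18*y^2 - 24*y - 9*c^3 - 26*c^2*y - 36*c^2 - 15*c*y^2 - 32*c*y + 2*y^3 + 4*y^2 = -9*c^3 + 42*c^2 - 39*c + 2*y^3 + y^2*(-15*c - 14) + y*(-26*c^2 + 58*c + 30) - 18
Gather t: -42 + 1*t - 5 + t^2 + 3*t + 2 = t^2 + 4*t - 45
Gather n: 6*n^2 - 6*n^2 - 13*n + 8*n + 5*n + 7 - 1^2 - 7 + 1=0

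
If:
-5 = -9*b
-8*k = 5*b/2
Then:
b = 5/9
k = -25/144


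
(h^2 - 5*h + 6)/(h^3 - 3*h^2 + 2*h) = (h - 3)/(h*(h - 1))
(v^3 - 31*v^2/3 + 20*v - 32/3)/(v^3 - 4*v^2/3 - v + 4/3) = (v - 8)/(v + 1)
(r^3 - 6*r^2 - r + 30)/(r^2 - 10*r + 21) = (r^2 - 3*r - 10)/(r - 7)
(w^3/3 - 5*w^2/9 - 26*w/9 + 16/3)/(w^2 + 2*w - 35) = (3*w^3 - 5*w^2 - 26*w + 48)/(9*(w^2 + 2*w - 35))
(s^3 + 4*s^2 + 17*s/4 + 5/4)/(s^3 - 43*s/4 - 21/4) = (2*s^2 + 7*s + 5)/(2*s^2 - s - 21)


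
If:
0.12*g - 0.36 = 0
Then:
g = 3.00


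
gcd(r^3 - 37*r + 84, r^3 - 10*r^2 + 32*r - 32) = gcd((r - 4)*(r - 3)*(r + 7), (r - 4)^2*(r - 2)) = r - 4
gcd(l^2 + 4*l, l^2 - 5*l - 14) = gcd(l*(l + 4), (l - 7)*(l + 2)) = 1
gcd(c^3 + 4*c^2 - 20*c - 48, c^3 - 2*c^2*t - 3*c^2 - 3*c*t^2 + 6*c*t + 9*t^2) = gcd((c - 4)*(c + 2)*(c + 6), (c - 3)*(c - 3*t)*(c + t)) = 1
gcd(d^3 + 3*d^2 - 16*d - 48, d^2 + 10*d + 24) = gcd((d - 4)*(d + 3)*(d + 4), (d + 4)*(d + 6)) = d + 4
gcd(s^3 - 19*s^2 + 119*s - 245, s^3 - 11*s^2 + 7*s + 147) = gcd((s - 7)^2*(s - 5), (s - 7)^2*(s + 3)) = s^2 - 14*s + 49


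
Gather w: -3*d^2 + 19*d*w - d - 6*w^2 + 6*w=-3*d^2 - d - 6*w^2 + w*(19*d + 6)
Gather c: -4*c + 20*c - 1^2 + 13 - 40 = 16*c - 28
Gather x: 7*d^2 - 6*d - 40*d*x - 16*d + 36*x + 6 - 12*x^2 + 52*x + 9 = 7*d^2 - 22*d - 12*x^2 + x*(88 - 40*d) + 15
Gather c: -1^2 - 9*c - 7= -9*c - 8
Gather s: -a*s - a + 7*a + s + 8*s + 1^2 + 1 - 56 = 6*a + s*(9 - a) - 54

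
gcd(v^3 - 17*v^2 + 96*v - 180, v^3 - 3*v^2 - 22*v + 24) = v - 6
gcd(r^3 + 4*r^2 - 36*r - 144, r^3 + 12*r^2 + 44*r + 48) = r^2 + 10*r + 24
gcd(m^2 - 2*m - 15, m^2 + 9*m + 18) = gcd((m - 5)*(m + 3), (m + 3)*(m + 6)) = m + 3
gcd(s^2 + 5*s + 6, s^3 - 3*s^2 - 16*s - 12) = s + 2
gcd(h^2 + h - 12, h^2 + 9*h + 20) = h + 4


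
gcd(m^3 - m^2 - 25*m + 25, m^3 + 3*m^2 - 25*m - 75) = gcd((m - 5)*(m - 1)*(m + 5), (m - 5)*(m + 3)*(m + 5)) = m^2 - 25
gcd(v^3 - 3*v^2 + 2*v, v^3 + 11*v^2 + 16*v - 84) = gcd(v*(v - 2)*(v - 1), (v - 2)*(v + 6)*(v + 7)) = v - 2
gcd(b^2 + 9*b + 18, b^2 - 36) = b + 6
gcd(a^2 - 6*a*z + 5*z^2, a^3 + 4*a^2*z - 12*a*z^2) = 1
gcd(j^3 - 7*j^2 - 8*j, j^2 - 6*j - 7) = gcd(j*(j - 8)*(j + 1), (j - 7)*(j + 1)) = j + 1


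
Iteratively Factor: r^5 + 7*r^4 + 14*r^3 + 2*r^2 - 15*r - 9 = (r + 3)*(r^4 + 4*r^3 + 2*r^2 - 4*r - 3) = (r + 1)*(r + 3)*(r^3 + 3*r^2 - r - 3) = (r - 1)*(r + 1)*(r + 3)*(r^2 + 4*r + 3) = (r - 1)*(r + 1)*(r + 3)^2*(r + 1)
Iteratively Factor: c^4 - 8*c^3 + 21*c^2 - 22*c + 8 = (c - 1)*(c^3 - 7*c^2 + 14*c - 8) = (c - 2)*(c - 1)*(c^2 - 5*c + 4) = (c - 2)*(c - 1)^2*(c - 4)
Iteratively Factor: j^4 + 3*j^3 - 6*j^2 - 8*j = (j + 4)*(j^3 - j^2 - 2*j) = (j + 1)*(j + 4)*(j^2 - 2*j) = (j - 2)*(j + 1)*(j + 4)*(j)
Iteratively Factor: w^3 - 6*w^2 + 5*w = (w - 1)*(w^2 - 5*w) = w*(w - 1)*(w - 5)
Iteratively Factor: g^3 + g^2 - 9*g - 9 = (g + 3)*(g^2 - 2*g - 3) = (g + 1)*(g + 3)*(g - 3)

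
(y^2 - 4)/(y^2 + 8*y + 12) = (y - 2)/(y + 6)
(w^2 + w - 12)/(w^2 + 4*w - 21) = (w + 4)/(w + 7)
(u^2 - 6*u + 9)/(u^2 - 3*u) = (u - 3)/u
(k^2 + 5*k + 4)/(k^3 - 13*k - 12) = (k + 4)/(k^2 - k - 12)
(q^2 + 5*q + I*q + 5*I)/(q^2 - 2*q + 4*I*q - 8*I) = (q^2 + q*(5 + I) + 5*I)/(q^2 + q*(-2 + 4*I) - 8*I)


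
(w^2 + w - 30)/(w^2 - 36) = (w - 5)/(w - 6)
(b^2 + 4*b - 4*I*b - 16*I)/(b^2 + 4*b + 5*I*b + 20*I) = (b - 4*I)/(b + 5*I)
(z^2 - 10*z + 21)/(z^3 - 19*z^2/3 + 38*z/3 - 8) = 3*(z - 7)/(3*z^2 - 10*z + 8)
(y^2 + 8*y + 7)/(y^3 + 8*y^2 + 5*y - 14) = (y + 1)/(y^2 + y - 2)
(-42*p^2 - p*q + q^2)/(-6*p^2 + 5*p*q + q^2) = (7*p - q)/(p - q)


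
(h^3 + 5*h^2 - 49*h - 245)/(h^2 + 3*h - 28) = (h^2 - 2*h - 35)/(h - 4)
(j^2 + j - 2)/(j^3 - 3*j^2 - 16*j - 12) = (j - 1)/(j^2 - 5*j - 6)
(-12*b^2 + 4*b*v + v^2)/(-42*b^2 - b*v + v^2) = (-2*b + v)/(-7*b + v)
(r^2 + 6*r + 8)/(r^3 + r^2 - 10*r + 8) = (r + 2)/(r^2 - 3*r + 2)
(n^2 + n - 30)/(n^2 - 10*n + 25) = (n + 6)/(n - 5)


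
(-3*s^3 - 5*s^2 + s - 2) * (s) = -3*s^4 - 5*s^3 + s^2 - 2*s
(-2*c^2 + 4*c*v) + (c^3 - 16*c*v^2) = c^3 - 2*c^2 - 16*c*v^2 + 4*c*v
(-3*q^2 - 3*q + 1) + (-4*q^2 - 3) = -7*q^2 - 3*q - 2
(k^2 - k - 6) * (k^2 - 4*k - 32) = k^4 - 5*k^3 - 34*k^2 + 56*k + 192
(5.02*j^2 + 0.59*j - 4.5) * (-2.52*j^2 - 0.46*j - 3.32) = -12.6504*j^4 - 3.796*j^3 - 5.5978*j^2 + 0.1112*j + 14.94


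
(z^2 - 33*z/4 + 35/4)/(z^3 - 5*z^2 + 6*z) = (4*z^2 - 33*z + 35)/(4*z*(z^2 - 5*z + 6))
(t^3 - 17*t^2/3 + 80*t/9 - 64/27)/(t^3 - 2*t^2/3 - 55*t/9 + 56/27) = (3*t - 8)/(3*t + 7)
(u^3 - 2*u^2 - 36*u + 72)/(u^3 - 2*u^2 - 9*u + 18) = (u^2 - 36)/(u^2 - 9)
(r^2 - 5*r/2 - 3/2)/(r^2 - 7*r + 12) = (r + 1/2)/(r - 4)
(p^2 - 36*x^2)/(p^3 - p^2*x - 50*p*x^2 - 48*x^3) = (-p + 6*x)/(-p^2 + 7*p*x + 8*x^2)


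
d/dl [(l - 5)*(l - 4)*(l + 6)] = 3*l^2 - 6*l - 34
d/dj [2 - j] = -1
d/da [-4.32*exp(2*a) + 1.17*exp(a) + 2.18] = (1.17 - 8.64*exp(a))*exp(a)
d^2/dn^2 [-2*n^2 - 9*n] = -4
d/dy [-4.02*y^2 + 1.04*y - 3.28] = 1.04 - 8.04*y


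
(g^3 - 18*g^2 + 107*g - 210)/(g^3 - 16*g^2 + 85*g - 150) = (g - 7)/(g - 5)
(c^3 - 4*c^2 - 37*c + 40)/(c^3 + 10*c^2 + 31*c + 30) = (c^2 - 9*c + 8)/(c^2 + 5*c + 6)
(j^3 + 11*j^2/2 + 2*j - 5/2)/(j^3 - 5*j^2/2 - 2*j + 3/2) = (j + 5)/(j - 3)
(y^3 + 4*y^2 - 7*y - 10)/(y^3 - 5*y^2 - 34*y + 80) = (y + 1)/(y - 8)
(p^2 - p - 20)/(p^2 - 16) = (p - 5)/(p - 4)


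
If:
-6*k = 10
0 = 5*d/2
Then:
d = 0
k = -5/3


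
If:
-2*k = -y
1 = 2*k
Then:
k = 1/2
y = 1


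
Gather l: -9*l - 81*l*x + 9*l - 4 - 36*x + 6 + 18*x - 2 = -81*l*x - 18*x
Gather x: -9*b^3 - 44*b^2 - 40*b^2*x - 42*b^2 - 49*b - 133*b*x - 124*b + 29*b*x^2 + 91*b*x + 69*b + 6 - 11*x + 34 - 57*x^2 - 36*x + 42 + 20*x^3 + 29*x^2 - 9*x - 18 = -9*b^3 - 86*b^2 - 104*b + 20*x^3 + x^2*(29*b - 28) + x*(-40*b^2 - 42*b - 56) + 64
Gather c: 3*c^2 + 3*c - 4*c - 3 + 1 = 3*c^2 - c - 2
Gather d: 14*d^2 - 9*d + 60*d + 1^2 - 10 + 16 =14*d^2 + 51*d + 7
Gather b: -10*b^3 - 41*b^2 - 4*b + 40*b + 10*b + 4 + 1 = -10*b^3 - 41*b^2 + 46*b + 5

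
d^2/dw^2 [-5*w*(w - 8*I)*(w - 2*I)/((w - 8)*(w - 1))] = (w^3*(-570 + 900*I) + w^2*(2160 - 2400*I) - 5760*w + 11520 + 6400*I)/(w^6 - 27*w^5 + 267*w^4 - 1161*w^3 + 2136*w^2 - 1728*w + 512)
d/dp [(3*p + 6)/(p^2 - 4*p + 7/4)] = 12*(4*p^2 - 16*p - 8*(p - 2)*(p + 2) + 7)/(4*p^2 - 16*p + 7)^2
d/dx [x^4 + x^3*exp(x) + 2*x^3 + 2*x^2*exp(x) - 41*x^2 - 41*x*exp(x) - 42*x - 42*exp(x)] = x^3*exp(x) + 4*x^3 + 5*x^2*exp(x) + 6*x^2 - 37*x*exp(x) - 82*x - 83*exp(x) - 42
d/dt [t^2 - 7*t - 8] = 2*t - 7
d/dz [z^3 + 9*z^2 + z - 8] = 3*z^2 + 18*z + 1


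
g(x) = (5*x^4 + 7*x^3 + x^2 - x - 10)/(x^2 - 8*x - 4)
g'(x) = (8 - 2*x)*(5*x^4 + 7*x^3 + x^2 - x - 10)/(x^2 - 8*x - 4)^2 + (20*x^3 + 21*x^2 + 2*x - 1)/(x^2 - 8*x - 4) = (10*x^5 - 113*x^4 - 192*x^3 - 91*x^2 + 12*x - 76)/(x^4 - 16*x^3 + 56*x^2 + 64*x + 16)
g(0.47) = 1.23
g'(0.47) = -2.04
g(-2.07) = 1.55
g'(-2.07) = -4.38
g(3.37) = -46.46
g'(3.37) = -48.52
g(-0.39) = 13.40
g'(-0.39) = -162.00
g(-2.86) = 6.35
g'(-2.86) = -7.97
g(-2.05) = 1.46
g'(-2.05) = -4.31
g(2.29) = -12.56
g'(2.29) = -18.21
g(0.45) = 1.27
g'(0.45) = -2.03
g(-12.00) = 388.69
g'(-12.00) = -81.03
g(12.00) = 2634.05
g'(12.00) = -103.13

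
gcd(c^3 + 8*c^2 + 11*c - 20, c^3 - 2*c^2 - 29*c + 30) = c^2 + 4*c - 5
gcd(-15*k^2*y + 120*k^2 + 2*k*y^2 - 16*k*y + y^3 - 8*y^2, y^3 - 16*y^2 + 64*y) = y - 8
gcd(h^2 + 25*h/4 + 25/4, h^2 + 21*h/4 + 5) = h + 5/4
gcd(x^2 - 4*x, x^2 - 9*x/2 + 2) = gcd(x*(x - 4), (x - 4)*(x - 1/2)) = x - 4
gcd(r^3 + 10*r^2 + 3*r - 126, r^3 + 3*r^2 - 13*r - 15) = r - 3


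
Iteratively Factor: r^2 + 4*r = (r)*(r + 4)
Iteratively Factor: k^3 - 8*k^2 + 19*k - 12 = (k - 4)*(k^2 - 4*k + 3) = (k - 4)*(k - 3)*(k - 1)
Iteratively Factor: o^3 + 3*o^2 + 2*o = (o)*(o^2 + 3*o + 2) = o*(o + 1)*(o + 2)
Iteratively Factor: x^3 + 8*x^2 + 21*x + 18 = (x + 3)*(x^2 + 5*x + 6) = (x + 3)^2*(x + 2)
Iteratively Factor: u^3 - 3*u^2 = (u)*(u^2 - 3*u) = u*(u - 3)*(u)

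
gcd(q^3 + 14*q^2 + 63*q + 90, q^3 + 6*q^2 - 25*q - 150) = q^2 + 11*q + 30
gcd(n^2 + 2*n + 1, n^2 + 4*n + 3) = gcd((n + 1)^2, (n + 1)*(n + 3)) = n + 1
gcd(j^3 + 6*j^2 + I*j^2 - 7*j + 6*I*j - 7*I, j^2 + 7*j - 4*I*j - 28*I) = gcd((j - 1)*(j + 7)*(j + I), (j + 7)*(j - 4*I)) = j + 7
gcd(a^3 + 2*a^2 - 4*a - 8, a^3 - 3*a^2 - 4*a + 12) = a^2 - 4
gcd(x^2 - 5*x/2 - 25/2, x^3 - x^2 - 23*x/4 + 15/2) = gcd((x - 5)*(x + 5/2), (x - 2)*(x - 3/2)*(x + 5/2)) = x + 5/2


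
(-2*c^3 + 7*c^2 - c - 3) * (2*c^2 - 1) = -4*c^5 + 14*c^4 - 13*c^2 + c + 3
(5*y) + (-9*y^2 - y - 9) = -9*y^2 + 4*y - 9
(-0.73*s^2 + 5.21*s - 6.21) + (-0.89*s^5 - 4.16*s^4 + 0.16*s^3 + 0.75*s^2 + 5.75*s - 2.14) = -0.89*s^5 - 4.16*s^4 + 0.16*s^3 + 0.02*s^2 + 10.96*s - 8.35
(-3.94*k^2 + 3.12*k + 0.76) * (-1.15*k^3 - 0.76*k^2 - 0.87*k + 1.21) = 4.531*k^5 - 0.593599999999999*k^4 + 0.1826*k^3 - 8.0594*k^2 + 3.114*k + 0.9196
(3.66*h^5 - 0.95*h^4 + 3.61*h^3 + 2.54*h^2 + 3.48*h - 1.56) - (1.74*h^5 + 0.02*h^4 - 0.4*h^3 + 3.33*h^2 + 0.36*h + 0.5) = 1.92*h^5 - 0.97*h^4 + 4.01*h^3 - 0.79*h^2 + 3.12*h - 2.06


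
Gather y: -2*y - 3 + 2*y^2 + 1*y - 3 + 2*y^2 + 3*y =4*y^2 + 2*y - 6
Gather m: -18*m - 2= -18*m - 2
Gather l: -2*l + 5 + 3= 8 - 2*l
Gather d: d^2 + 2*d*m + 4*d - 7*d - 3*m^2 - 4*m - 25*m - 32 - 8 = d^2 + d*(2*m - 3) - 3*m^2 - 29*m - 40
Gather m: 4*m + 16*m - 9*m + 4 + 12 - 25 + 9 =11*m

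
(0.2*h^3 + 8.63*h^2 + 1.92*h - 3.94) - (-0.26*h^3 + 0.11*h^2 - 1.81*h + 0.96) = 0.46*h^3 + 8.52*h^2 + 3.73*h - 4.9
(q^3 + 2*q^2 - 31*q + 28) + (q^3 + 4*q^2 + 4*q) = 2*q^3 + 6*q^2 - 27*q + 28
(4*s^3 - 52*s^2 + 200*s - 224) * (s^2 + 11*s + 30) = 4*s^5 - 8*s^4 - 252*s^3 + 416*s^2 + 3536*s - 6720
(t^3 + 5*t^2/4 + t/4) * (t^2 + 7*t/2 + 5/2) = t^5 + 19*t^4/4 + 57*t^3/8 + 4*t^2 + 5*t/8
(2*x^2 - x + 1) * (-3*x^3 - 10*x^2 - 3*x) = -6*x^5 - 17*x^4 + x^3 - 7*x^2 - 3*x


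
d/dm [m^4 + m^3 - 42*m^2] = m*(4*m^2 + 3*m - 84)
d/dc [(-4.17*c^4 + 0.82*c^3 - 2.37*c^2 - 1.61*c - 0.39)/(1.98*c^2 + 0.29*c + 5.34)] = (-16.5132*c^5 - 2.0043*c^4 - 88.5956*c^3 + 15.6369*c^2 - 23.7672*c - 8.4843)/(3.9204*c^4 + 1.1484*c^3 + 21.2305*c^2 + 3.0972*c + 28.5156)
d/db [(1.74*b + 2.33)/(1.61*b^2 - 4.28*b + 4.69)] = (-2.8014*b^2 - 7.5026*b + 18.133)/(2.5921*b^4 - 13.7816*b^3 + 33.4202*b^2 - 40.1464*b + 21.9961)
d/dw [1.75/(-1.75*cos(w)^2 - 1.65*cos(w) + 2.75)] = -(6.125*cos(w) + 2.8875)*sin(w)/(1.75*cos(w)^2 + 1.65*cos(w) - 2.75)^2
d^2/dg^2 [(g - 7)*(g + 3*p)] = 2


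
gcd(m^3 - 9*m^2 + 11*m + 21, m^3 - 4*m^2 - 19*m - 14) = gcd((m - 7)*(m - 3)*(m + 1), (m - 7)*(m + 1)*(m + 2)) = m^2 - 6*m - 7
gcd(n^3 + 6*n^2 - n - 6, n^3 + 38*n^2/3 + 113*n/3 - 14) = n + 6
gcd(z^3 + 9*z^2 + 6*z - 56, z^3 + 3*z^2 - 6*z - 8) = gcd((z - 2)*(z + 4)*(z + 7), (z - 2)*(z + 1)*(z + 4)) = z^2 + 2*z - 8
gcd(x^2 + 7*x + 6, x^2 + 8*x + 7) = x + 1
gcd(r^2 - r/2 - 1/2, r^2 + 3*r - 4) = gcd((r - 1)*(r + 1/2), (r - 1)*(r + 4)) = r - 1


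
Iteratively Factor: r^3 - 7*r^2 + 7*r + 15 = (r + 1)*(r^2 - 8*r + 15) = (r - 3)*(r + 1)*(r - 5)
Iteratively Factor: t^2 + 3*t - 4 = (t - 1)*(t + 4)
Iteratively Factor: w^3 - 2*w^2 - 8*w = (w)*(w^2 - 2*w - 8) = w*(w + 2)*(w - 4)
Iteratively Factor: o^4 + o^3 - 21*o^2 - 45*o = (o)*(o^3 + o^2 - 21*o - 45) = o*(o + 3)*(o^2 - 2*o - 15) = o*(o - 5)*(o + 3)*(o + 3)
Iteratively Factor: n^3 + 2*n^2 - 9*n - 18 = (n + 2)*(n^2 - 9) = (n + 2)*(n + 3)*(n - 3)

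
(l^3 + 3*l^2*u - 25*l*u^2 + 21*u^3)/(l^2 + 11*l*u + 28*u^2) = (l^2 - 4*l*u + 3*u^2)/(l + 4*u)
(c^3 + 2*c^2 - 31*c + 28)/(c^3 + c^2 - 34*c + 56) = (c - 1)/(c - 2)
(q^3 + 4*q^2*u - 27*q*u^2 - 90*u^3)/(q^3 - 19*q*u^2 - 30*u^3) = (q + 6*u)/(q + 2*u)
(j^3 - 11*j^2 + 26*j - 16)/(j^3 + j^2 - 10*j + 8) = (j - 8)/(j + 4)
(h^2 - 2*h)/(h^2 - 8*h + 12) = h/(h - 6)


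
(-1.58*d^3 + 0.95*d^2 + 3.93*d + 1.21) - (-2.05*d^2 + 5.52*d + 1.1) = -1.58*d^3 + 3.0*d^2 - 1.59*d + 0.11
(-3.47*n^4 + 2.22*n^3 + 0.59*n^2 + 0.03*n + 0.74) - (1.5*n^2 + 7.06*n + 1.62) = -3.47*n^4 + 2.22*n^3 - 0.91*n^2 - 7.03*n - 0.88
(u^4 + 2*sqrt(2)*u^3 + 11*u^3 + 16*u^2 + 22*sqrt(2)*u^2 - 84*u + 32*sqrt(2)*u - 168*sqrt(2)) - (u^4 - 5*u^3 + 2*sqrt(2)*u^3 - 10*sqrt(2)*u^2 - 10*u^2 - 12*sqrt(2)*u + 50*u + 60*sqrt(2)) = 16*u^3 + 26*u^2 + 32*sqrt(2)*u^2 - 134*u + 44*sqrt(2)*u - 228*sqrt(2)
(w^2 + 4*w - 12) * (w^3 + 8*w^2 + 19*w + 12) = w^5 + 12*w^4 + 39*w^3 - 8*w^2 - 180*w - 144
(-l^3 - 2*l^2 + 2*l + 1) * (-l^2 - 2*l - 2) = l^5 + 4*l^4 + 4*l^3 - l^2 - 6*l - 2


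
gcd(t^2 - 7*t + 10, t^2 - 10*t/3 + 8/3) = t - 2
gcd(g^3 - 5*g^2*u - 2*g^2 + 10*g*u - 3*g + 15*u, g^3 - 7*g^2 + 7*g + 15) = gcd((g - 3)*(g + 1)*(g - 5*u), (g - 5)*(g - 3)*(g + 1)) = g^2 - 2*g - 3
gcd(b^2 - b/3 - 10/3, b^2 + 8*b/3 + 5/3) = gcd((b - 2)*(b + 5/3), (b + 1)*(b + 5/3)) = b + 5/3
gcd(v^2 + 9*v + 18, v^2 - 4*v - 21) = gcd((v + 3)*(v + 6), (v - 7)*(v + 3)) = v + 3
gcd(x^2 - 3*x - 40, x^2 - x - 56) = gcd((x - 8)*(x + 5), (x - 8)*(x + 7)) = x - 8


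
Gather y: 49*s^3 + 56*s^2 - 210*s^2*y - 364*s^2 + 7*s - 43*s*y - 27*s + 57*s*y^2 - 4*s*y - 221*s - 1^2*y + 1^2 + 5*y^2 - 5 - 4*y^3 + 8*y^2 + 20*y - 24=49*s^3 - 308*s^2 - 241*s - 4*y^3 + y^2*(57*s + 13) + y*(-210*s^2 - 47*s + 19) - 28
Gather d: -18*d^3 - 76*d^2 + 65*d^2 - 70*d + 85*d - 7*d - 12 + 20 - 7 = -18*d^3 - 11*d^2 + 8*d + 1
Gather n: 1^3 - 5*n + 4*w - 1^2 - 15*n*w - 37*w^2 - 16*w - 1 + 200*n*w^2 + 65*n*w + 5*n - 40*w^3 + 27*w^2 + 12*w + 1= n*(200*w^2 + 50*w) - 40*w^3 - 10*w^2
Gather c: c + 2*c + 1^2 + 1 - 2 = 3*c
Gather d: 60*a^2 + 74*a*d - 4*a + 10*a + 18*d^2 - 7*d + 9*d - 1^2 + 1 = 60*a^2 + 6*a + 18*d^2 + d*(74*a + 2)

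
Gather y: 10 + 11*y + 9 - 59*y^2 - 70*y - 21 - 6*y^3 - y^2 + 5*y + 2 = -6*y^3 - 60*y^2 - 54*y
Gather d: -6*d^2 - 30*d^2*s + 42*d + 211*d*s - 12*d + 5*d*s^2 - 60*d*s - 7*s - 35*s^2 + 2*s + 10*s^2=d^2*(-30*s - 6) + d*(5*s^2 + 151*s + 30) - 25*s^2 - 5*s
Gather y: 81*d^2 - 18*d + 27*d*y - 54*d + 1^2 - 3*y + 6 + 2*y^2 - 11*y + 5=81*d^2 - 72*d + 2*y^2 + y*(27*d - 14) + 12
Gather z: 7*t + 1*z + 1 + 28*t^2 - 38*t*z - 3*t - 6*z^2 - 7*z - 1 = 28*t^2 + 4*t - 6*z^2 + z*(-38*t - 6)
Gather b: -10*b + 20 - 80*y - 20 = -10*b - 80*y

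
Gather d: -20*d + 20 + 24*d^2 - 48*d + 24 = 24*d^2 - 68*d + 44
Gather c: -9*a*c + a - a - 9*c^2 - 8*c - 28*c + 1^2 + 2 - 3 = -9*c^2 + c*(-9*a - 36)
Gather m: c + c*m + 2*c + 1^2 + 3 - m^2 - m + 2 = 3*c - m^2 + m*(c - 1) + 6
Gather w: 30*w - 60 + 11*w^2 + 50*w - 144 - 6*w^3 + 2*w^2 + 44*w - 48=-6*w^3 + 13*w^2 + 124*w - 252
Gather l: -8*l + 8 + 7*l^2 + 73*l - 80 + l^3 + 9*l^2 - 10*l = l^3 + 16*l^2 + 55*l - 72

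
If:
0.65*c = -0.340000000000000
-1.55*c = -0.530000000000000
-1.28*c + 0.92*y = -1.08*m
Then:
No Solution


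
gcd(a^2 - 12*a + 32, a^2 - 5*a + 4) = a - 4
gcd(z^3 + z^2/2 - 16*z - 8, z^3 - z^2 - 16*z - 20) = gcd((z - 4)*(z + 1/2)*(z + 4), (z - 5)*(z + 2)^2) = 1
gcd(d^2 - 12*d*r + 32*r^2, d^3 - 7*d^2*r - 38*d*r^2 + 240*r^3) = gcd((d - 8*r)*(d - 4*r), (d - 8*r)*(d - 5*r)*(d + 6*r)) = -d + 8*r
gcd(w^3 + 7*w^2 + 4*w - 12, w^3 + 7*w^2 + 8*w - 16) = w - 1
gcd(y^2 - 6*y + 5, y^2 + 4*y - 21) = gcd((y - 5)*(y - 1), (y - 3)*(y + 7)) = 1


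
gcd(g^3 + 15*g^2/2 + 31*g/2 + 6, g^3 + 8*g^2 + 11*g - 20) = g + 4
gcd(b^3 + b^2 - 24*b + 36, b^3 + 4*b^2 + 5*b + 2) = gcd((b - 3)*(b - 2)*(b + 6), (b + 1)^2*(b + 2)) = 1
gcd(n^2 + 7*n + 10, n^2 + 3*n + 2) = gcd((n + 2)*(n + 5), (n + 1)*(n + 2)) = n + 2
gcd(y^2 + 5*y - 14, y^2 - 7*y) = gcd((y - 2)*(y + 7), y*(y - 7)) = 1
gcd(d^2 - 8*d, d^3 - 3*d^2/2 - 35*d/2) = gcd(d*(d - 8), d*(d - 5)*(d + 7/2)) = d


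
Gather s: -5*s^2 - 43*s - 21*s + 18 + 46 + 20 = -5*s^2 - 64*s + 84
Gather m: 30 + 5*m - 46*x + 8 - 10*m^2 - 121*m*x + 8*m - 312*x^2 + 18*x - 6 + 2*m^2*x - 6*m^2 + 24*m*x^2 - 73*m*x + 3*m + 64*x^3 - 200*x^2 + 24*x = m^2*(2*x - 16) + m*(24*x^2 - 194*x + 16) + 64*x^3 - 512*x^2 - 4*x + 32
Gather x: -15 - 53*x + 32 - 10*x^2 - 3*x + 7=-10*x^2 - 56*x + 24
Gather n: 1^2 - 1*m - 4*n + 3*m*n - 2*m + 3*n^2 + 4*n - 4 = 3*m*n - 3*m + 3*n^2 - 3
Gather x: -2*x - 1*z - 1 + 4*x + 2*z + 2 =2*x + z + 1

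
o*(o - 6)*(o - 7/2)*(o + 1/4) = o^4 - 37*o^3/4 + 149*o^2/8 + 21*o/4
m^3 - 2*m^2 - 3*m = m*(m - 3)*(m + 1)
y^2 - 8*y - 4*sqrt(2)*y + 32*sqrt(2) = (y - 8)*(y - 4*sqrt(2))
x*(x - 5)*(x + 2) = x^3 - 3*x^2 - 10*x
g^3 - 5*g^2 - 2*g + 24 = (g - 4)*(g - 3)*(g + 2)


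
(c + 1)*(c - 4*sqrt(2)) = c^2 - 4*sqrt(2)*c + c - 4*sqrt(2)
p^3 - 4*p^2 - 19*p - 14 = (p - 7)*(p + 1)*(p + 2)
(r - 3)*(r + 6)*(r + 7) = r^3 + 10*r^2 + 3*r - 126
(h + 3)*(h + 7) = h^2 + 10*h + 21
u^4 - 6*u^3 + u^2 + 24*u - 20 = (u - 5)*(u - 2)*(u - 1)*(u + 2)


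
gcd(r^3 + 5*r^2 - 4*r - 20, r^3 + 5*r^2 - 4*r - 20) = r^3 + 5*r^2 - 4*r - 20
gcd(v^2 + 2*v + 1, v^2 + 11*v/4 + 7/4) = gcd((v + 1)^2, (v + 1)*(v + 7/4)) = v + 1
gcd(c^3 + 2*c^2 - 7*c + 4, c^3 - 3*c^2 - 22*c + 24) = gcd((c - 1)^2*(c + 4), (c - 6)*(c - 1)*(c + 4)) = c^2 + 3*c - 4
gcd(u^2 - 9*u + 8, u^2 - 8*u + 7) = u - 1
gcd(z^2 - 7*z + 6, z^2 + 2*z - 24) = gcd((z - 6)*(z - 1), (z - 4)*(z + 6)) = 1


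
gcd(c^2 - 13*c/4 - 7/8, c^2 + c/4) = c + 1/4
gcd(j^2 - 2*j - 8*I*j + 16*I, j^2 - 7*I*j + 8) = j - 8*I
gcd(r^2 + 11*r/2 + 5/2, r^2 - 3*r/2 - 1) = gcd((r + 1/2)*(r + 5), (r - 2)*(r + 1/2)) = r + 1/2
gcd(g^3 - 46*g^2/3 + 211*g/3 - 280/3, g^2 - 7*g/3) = g - 7/3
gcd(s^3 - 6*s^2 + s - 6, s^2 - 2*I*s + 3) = s + I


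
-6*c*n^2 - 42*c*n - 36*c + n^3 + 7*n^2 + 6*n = (-6*c + n)*(n + 1)*(n + 6)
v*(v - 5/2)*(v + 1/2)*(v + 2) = v^4 - 21*v^2/4 - 5*v/2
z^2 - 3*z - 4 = (z - 4)*(z + 1)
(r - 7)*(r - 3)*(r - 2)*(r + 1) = r^4 - 11*r^3 + 29*r^2 - r - 42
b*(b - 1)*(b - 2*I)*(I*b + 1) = I*b^4 + 3*b^3 - I*b^3 - 3*b^2 - 2*I*b^2 + 2*I*b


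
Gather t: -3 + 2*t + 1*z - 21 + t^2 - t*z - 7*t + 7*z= t^2 + t*(-z - 5) + 8*z - 24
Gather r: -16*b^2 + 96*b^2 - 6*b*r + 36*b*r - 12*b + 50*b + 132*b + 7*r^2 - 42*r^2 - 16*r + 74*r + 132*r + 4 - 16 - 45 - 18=80*b^2 + 170*b - 35*r^2 + r*(30*b + 190) - 75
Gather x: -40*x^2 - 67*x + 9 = -40*x^2 - 67*x + 9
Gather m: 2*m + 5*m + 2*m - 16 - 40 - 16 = 9*m - 72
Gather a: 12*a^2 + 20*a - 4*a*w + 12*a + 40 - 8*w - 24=12*a^2 + a*(32 - 4*w) - 8*w + 16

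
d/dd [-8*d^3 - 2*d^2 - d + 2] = -24*d^2 - 4*d - 1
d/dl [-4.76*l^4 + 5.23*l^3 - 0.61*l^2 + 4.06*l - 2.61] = -19.04*l^3 + 15.69*l^2 - 1.22*l + 4.06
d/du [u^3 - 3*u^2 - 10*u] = 3*u^2 - 6*u - 10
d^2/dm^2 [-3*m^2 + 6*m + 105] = -6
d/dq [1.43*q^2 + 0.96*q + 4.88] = 2.86*q + 0.96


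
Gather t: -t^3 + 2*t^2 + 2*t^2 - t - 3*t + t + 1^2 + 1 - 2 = -t^3 + 4*t^2 - 3*t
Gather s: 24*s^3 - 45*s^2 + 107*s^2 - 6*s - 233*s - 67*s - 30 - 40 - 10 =24*s^3 + 62*s^2 - 306*s - 80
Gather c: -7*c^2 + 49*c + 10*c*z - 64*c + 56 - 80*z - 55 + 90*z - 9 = -7*c^2 + c*(10*z - 15) + 10*z - 8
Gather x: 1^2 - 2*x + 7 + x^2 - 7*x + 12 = x^2 - 9*x + 20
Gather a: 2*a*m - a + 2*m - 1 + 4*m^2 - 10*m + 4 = a*(2*m - 1) + 4*m^2 - 8*m + 3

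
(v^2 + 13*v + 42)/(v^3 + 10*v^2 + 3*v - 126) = 1/(v - 3)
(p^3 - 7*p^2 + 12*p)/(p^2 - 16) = p*(p - 3)/(p + 4)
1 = 1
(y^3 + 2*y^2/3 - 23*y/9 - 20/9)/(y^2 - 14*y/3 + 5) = (3*y^2 + 7*y + 4)/(3*(y - 3))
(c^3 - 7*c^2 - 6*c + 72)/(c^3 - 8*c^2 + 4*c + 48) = (c + 3)/(c + 2)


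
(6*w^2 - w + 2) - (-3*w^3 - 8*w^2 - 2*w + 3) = 3*w^3 + 14*w^2 + w - 1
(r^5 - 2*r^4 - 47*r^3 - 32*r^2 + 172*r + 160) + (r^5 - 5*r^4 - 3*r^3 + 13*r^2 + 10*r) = 2*r^5 - 7*r^4 - 50*r^3 - 19*r^2 + 182*r + 160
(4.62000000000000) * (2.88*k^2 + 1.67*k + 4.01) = 13.3056*k^2 + 7.7154*k + 18.5262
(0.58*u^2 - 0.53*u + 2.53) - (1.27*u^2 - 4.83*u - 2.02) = -0.69*u^2 + 4.3*u + 4.55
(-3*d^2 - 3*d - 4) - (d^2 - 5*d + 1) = -4*d^2 + 2*d - 5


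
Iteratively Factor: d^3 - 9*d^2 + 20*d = (d - 5)*(d^2 - 4*d) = (d - 5)*(d - 4)*(d)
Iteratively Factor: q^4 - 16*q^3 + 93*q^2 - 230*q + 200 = (q - 4)*(q^3 - 12*q^2 + 45*q - 50) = (q - 5)*(q - 4)*(q^2 - 7*q + 10) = (q - 5)*(q - 4)*(q - 2)*(q - 5)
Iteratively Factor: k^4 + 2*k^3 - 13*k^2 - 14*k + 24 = (k - 3)*(k^3 + 5*k^2 + 2*k - 8) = (k - 3)*(k - 1)*(k^2 + 6*k + 8) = (k - 3)*(k - 1)*(k + 4)*(k + 2)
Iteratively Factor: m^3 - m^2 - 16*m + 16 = (m + 4)*(m^2 - 5*m + 4) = (m - 4)*(m + 4)*(m - 1)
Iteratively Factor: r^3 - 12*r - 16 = (r + 2)*(r^2 - 2*r - 8) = (r - 4)*(r + 2)*(r + 2)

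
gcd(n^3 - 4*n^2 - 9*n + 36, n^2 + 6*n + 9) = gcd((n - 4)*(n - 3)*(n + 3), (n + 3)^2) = n + 3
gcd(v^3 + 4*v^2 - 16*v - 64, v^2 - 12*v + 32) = v - 4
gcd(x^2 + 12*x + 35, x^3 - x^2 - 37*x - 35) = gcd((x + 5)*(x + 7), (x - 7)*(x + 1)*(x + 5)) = x + 5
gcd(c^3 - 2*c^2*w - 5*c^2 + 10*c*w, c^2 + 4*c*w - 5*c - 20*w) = c - 5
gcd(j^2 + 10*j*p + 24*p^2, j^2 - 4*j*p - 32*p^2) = j + 4*p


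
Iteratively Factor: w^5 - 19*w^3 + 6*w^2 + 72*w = (w + 4)*(w^4 - 4*w^3 - 3*w^2 + 18*w) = (w - 3)*(w + 4)*(w^3 - w^2 - 6*w) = (w - 3)^2*(w + 4)*(w^2 + 2*w) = (w - 3)^2*(w + 2)*(w + 4)*(w)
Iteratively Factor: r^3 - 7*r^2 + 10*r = (r - 2)*(r^2 - 5*r) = r*(r - 2)*(r - 5)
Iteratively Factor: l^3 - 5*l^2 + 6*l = (l)*(l^2 - 5*l + 6) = l*(l - 3)*(l - 2)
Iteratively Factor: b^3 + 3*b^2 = (b)*(b^2 + 3*b) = b^2*(b + 3)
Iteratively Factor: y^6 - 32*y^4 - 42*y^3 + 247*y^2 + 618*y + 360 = (y + 2)*(y^5 - 2*y^4 - 28*y^3 + 14*y^2 + 219*y + 180) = (y - 4)*(y + 2)*(y^4 + 2*y^3 - 20*y^2 - 66*y - 45) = (y - 5)*(y - 4)*(y + 2)*(y^3 + 7*y^2 + 15*y + 9) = (y - 5)*(y - 4)*(y + 1)*(y + 2)*(y^2 + 6*y + 9) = (y - 5)*(y - 4)*(y + 1)*(y + 2)*(y + 3)*(y + 3)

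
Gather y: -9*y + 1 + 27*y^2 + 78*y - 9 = 27*y^2 + 69*y - 8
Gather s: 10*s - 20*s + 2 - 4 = -10*s - 2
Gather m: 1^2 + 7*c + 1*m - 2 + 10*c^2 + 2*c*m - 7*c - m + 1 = 10*c^2 + 2*c*m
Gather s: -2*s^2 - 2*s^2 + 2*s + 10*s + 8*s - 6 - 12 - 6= -4*s^2 + 20*s - 24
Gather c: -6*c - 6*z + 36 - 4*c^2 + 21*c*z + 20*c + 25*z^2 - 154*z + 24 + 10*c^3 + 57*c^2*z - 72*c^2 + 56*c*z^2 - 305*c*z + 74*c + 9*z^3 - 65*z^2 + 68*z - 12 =10*c^3 + c^2*(57*z - 76) + c*(56*z^2 - 284*z + 88) + 9*z^3 - 40*z^2 - 92*z + 48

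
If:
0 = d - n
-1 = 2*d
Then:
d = -1/2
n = -1/2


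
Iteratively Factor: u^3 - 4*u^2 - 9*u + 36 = (u - 3)*(u^2 - u - 12) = (u - 3)*(u + 3)*(u - 4)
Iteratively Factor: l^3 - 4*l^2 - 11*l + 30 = (l - 2)*(l^2 - 2*l - 15) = (l - 2)*(l + 3)*(l - 5)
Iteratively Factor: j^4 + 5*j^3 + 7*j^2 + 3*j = (j + 3)*(j^3 + 2*j^2 + j) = (j + 1)*(j + 3)*(j^2 + j) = (j + 1)^2*(j + 3)*(j)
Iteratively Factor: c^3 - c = (c)*(c^2 - 1) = c*(c - 1)*(c + 1)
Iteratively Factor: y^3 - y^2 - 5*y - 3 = (y + 1)*(y^2 - 2*y - 3) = (y - 3)*(y + 1)*(y + 1)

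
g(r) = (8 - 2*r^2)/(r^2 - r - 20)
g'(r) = -4*r/(r^2 - r - 20) + (1 - 2*r)*(8 - 2*r^2)/(r^2 - r - 20)^2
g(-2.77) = 0.77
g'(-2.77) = -1.69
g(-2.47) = 0.37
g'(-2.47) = -1.06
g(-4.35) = -9.12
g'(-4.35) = -21.72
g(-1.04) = -0.33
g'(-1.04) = -0.18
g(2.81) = 0.52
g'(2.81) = 0.92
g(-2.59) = 0.51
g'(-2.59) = -1.26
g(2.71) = 0.44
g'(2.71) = 0.83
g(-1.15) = -0.31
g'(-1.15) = -0.20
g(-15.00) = -2.01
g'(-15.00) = -0.01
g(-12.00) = -2.06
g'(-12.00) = -0.03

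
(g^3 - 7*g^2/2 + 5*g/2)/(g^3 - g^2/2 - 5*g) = (g - 1)/(g + 2)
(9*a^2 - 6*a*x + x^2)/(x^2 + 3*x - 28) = (9*a^2 - 6*a*x + x^2)/(x^2 + 3*x - 28)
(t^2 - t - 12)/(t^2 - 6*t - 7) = (-t^2 + t + 12)/(-t^2 + 6*t + 7)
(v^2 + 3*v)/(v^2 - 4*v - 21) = v/(v - 7)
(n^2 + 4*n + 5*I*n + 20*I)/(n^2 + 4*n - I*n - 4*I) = (n + 5*I)/(n - I)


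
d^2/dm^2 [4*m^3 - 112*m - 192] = 24*m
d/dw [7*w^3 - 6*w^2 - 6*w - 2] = 21*w^2 - 12*w - 6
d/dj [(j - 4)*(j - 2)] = 2*j - 6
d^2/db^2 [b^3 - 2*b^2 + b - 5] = 6*b - 4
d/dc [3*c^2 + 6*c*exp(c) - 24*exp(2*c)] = 6*c*exp(c) + 6*c - 48*exp(2*c) + 6*exp(c)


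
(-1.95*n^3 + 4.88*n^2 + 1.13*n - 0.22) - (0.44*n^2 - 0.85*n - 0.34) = -1.95*n^3 + 4.44*n^2 + 1.98*n + 0.12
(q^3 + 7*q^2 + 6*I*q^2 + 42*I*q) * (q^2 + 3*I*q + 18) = q^5 + 7*q^4 + 9*I*q^4 + 63*I*q^3 + 108*I*q^2 + 756*I*q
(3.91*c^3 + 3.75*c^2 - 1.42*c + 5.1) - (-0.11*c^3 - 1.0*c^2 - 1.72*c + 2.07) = 4.02*c^3 + 4.75*c^2 + 0.3*c + 3.03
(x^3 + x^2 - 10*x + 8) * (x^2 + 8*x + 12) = x^5 + 9*x^4 + 10*x^3 - 60*x^2 - 56*x + 96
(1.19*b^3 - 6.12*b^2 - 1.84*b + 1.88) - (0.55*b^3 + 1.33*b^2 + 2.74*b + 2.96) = 0.64*b^3 - 7.45*b^2 - 4.58*b - 1.08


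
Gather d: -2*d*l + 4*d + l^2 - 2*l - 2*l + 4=d*(4 - 2*l) + l^2 - 4*l + 4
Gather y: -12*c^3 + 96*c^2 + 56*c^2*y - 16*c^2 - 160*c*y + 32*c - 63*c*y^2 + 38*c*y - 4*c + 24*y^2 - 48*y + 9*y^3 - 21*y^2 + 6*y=-12*c^3 + 80*c^2 + 28*c + 9*y^3 + y^2*(3 - 63*c) + y*(56*c^2 - 122*c - 42)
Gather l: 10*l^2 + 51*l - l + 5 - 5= 10*l^2 + 50*l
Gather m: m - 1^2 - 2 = m - 3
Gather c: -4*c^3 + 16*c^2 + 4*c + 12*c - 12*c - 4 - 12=-4*c^3 + 16*c^2 + 4*c - 16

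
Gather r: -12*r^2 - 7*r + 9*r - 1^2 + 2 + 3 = -12*r^2 + 2*r + 4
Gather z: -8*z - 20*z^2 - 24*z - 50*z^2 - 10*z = -70*z^2 - 42*z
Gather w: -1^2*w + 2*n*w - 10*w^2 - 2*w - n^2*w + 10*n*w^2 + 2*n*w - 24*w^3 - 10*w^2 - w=-24*w^3 + w^2*(10*n - 20) + w*(-n^2 + 4*n - 4)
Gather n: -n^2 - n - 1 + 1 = -n^2 - n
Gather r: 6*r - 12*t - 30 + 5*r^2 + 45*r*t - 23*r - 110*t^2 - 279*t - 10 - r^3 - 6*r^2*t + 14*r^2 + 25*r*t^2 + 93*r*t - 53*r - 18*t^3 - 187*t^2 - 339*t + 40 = -r^3 + r^2*(19 - 6*t) + r*(25*t^2 + 138*t - 70) - 18*t^3 - 297*t^2 - 630*t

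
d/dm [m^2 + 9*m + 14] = 2*m + 9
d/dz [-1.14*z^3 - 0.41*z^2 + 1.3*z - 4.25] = -3.42*z^2 - 0.82*z + 1.3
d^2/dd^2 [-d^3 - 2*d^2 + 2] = -6*d - 4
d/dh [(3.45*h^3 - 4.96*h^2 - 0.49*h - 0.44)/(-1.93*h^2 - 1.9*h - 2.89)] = (-6.6585*h^4 - 13.11*h^3 - 21.4332*h^2 + 26.9704*h + 0.5801)/(3.7249*h^4 + 7.334*h^3 + 14.7654*h^2 + 10.982*h + 8.3521)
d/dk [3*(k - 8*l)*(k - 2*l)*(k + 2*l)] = 9*k^2 - 48*k*l - 12*l^2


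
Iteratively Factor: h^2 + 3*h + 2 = (h + 2)*(h + 1)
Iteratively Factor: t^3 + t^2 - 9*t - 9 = (t - 3)*(t^2 + 4*t + 3) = (t - 3)*(t + 3)*(t + 1)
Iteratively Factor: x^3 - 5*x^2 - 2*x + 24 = (x - 3)*(x^2 - 2*x - 8) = (x - 4)*(x - 3)*(x + 2)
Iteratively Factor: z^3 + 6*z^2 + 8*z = (z)*(z^2 + 6*z + 8) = z*(z + 2)*(z + 4)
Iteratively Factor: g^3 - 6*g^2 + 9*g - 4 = (g - 1)*(g^2 - 5*g + 4) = (g - 1)^2*(g - 4)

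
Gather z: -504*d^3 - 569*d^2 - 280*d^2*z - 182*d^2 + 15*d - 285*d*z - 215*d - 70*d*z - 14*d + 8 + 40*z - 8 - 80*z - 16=-504*d^3 - 751*d^2 - 214*d + z*(-280*d^2 - 355*d - 40) - 16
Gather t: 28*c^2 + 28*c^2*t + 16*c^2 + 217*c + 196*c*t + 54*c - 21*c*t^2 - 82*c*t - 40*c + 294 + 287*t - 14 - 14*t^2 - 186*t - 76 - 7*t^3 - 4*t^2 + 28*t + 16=44*c^2 + 231*c - 7*t^3 + t^2*(-21*c - 18) + t*(28*c^2 + 114*c + 129) + 220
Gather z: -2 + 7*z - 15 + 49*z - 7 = 56*z - 24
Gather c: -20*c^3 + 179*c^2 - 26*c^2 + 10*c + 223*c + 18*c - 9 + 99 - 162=-20*c^3 + 153*c^2 + 251*c - 72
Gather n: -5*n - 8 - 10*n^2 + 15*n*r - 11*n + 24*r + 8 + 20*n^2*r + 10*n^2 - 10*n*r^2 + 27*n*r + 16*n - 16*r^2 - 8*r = 20*n^2*r + n*(-10*r^2 + 42*r) - 16*r^2 + 16*r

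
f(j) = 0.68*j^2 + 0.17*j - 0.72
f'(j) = 1.36*j + 0.17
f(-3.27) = 6.00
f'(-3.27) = -4.28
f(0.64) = -0.33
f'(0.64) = 1.04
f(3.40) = 7.72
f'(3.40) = 4.79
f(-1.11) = -0.07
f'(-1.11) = -1.34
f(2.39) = 3.57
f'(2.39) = 3.42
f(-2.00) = 1.66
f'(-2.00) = -2.55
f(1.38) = 0.81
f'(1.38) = 2.05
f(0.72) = -0.25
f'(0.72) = 1.15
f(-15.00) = 149.73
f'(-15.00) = -20.23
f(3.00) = 5.91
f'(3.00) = 4.25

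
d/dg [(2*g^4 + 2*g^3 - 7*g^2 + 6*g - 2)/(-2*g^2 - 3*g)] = (-8*g^5 - 22*g^4 - 12*g^3 + 33*g^2 - 8*g - 6)/(g^2*(4*g^2 + 12*g + 9))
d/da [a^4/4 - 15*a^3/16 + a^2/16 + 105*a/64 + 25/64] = a^3 - 45*a^2/16 + a/8 + 105/64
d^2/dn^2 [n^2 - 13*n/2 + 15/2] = 2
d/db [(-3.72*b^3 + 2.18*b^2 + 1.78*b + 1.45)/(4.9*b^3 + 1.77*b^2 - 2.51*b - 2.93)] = (-17.2664*b^4 + 1.2304*b^3 + 2.76140000000001*b^2 - 17.9078*b - 1.5759)/(24.01*b^6 + 17.346*b^5 - 21.4651*b^4 - 37.5994*b^3 - 4.0721*b^2 + 14.7086*b + 8.5849)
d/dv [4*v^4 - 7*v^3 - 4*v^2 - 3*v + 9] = 16*v^3 - 21*v^2 - 8*v - 3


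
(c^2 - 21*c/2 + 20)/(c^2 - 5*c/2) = (c - 8)/c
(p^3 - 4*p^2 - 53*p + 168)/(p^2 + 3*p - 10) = (p^3 - 4*p^2 - 53*p + 168)/(p^2 + 3*p - 10)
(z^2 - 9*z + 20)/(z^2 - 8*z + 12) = (z^2 - 9*z + 20)/(z^2 - 8*z + 12)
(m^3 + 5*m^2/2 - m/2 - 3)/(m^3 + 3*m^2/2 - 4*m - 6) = (m - 1)/(m - 2)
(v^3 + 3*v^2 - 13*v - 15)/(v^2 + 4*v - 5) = (v^2 - 2*v - 3)/(v - 1)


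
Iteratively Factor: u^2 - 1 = (u - 1)*(u + 1)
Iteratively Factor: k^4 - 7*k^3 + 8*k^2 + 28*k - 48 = (k - 3)*(k^3 - 4*k^2 - 4*k + 16) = (k - 4)*(k - 3)*(k^2 - 4) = (k - 4)*(k - 3)*(k + 2)*(k - 2)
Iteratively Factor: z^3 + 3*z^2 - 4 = (z + 2)*(z^2 + z - 2) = (z + 2)^2*(z - 1)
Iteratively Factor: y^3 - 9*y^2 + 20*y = (y - 4)*(y^2 - 5*y) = y*(y - 4)*(y - 5)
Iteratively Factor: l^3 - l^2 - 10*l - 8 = (l + 1)*(l^2 - 2*l - 8) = (l + 1)*(l + 2)*(l - 4)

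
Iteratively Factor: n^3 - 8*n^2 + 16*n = (n)*(n^2 - 8*n + 16) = n*(n - 4)*(n - 4)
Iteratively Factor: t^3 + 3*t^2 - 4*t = (t - 1)*(t^2 + 4*t) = (t - 1)*(t + 4)*(t)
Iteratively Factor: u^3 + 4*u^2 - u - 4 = (u + 4)*(u^2 - 1) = (u + 1)*(u + 4)*(u - 1)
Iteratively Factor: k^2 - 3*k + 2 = (k - 2)*(k - 1)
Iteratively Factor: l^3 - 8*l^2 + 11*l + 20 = (l + 1)*(l^2 - 9*l + 20) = (l - 4)*(l + 1)*(l - 5)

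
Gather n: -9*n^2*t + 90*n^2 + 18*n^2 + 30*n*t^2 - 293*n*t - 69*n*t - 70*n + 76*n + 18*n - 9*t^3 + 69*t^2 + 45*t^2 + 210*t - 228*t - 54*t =n^2*(108 - 9*t) + n*(30*t^2 - 362*t + 24) - 9*t^3 + 114*t^2 - 72*t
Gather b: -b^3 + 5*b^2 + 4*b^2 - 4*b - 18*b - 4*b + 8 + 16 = -b^3 + 9*b^2 - 26*b + 24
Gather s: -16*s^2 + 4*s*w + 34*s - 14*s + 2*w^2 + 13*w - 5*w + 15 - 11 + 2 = -16*s^2 + s*(4*w + 20) + 2*w^2 + 8*w + 6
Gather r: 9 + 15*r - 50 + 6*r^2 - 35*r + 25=6*r^2 - 20*r - 16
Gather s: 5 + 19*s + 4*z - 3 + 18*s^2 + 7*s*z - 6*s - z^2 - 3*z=18*s^2 + s*(7*z + 13) - z^2 + z + 2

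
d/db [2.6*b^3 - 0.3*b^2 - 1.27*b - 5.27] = 7.8*b^2 - 0.6*b - 1.27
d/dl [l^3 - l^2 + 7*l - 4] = 3*l^2 - 2*l + 7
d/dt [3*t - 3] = 3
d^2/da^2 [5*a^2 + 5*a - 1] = 10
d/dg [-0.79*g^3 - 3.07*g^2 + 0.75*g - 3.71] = -2.37*g^2 - 6.14*g + 0.75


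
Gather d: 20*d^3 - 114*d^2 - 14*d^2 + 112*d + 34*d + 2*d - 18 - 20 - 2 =20*d^3 - 128*d^2 + 148*d - 40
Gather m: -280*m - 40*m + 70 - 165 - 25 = -320*m - 120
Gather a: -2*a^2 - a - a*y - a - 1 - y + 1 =-2*a^2 + a*(-y - 2) - y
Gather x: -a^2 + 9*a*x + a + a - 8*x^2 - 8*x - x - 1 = -a^2 + 2*a - 8*x^2 + x*(9*a - 9) - 1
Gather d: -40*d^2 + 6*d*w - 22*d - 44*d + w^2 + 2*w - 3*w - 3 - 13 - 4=-40*d^2 + d*(6*w - 66) + w^2 - w - 20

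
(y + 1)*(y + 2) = y^2 + 3*y + 2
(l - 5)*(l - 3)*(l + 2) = l^3 - 6*l^2 - l + 30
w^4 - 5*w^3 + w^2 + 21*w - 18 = (w - 3)^2*(w - 1)*(w + 2)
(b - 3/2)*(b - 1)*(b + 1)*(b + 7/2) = b^4 + 2*b^3 - 25*b^2/4 - 2*b + 21/4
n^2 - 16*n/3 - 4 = (n - 6)*(n + 2/3)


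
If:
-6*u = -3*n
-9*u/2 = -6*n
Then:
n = 0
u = 0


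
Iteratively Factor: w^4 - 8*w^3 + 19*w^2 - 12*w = (w - 3)*(w^3 - 5*w^2 + 4*w) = (w - 4)*(w - 3)*(w^2 - w) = w*(w - 4)*(w - 3)*(w - 1)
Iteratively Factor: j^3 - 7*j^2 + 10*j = (j)*(j^2 - 7*j + 10) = j*(j - 5)*(j - 2)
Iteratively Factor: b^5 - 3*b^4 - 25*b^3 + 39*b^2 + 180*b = (b + 3)*(b^4 - 6*b^3 - 7*b^2 + 60*b) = b*(b + 3)*(b^3 - 6*b^2 - 7*b + 60) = b*(b - 5)*(b + 3)*(b^2 - b - 12) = b*(b - 5)*(b - 4)*(b + 3)*(b + 3)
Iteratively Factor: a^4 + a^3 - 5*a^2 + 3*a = (a - 1)*(a^3 + 2*a^2 - 3*a) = (a - 1)*(a + 3)*(a^2 - a) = (a - 1)^2*(a + 3)*(a)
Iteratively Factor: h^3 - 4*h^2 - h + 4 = (h - 1)*(h^2 - 3*h - 4) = (h - 4)*(h - 1)*(h + 1)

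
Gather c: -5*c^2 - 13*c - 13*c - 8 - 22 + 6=-5*c^2 - 26*c - 24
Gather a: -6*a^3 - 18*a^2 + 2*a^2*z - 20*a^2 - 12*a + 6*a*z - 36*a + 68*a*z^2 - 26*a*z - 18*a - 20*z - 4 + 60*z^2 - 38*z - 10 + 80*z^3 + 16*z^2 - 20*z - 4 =-6*a^3 + a^2*(2*z - 38) + a*(68*z^2 - 20*z - 66) + 80*z^3 + 76*z^2 - 78*z - 18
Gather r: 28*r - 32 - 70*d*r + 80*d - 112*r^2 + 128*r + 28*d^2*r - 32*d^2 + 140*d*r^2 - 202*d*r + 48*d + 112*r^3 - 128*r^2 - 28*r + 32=-32*d^2 + 128*d + 112*r^3 + r^2*(140*d - 240) + r*(28*d^2 - 272*d + 128)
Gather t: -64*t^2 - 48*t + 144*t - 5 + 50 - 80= -64*t^2 + 96*t - 35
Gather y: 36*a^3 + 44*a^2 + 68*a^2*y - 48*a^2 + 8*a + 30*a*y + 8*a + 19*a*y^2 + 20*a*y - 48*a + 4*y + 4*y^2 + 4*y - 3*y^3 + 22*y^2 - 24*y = 36*a^3 - 4*a^2 - 32*a - 3*y^3 + y^2*(19*a + 26) + y*(68*a^2 + 50*a - 16)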